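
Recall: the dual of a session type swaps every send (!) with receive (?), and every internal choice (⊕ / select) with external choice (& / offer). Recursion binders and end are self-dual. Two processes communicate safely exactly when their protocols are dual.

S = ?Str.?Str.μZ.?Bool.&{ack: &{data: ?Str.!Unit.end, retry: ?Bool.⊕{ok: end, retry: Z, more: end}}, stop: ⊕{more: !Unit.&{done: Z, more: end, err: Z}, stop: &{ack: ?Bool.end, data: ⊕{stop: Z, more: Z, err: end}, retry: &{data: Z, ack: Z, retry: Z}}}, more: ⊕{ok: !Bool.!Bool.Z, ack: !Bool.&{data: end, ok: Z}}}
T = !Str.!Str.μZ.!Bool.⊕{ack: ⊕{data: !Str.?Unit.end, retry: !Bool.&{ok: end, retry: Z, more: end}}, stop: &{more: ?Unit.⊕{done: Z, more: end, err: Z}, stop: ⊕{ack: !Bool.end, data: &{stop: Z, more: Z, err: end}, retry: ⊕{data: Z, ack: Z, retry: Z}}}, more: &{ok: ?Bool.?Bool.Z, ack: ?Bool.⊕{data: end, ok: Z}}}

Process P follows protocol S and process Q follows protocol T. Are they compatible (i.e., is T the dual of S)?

YES

?Str vs !Str  ok
  ?Str vs !Str  ok
    μZ vs μZ  ok (rec unchanged)
      ?Bool vs !Bool  ok
        &{ack,stop,more} vs ⊕{ack,stop,more}  ok labels match
          case ack:
            &{data,retry} vs ⊕{data,retry}  ok labels match
              case data:
                ?Str vs !Str  ok
                  !Unit vs ?Unit  ok
                    end vs end  ok
              case retry:
                ?Bool vs !Bool  ok
                  ⊕{ok,retry,more} vs &{ok,retry,more}  ok labels match
                    case ok:
                      end vs end  ok
                    case retry:
                      Z vs Z  ok
                    case more:
                      end vs end  ok
          case stop:
            ⊕{more,stop} vs &{more,stop}  ok labels match
              case more:
                !Unit vs ?Unit  ok
                  &{done,more,err} vs ⊕{done,more,err}  ok labels match
                    case done:
                      Z vs Z  ok
                    case more:
                      end vs end  ok
                    case err:
                      Z vs Z  ok
              case stop:
                &{ack,data,retry} vs ⊕{ack,data,retry}  ok labels match
                  case ack:
                    ?Bool vs !Bool  ok
                      end vs end  ok
                  case data:
                    ⊕{stop,more,err} vs &{stop,more,err}  ok labels match
                      case stop:
                        Z vs Z  ok
                      case more:
                        Z vs Z  ok
                      case err:
                        end vs end  ok
                  case retry:
                    &{data,ack,retry} vs ⊕{data,ack,retry}  ok labels match
                      case data:
                        Z vs Z  ok
                      case ack:
                        Z vs Z  ok
                      case retry:
                        Z vs Z  ok
          case more:
            ⊕{ok,ack} vs &{ok,ack}  ok labels match
              case ok:
                !Bool vs ?Bool  ok
                  !Bool vs ?Bool  ok
                    Z vs Z  ok
              case ack:
                !Bool vs ?Bool  ok
                  &{data,ok} vs ⊕{data,ok}  ok labels match
                    case data:
                      end vs end  ok
                    case ok:
                      Z vs Z  ok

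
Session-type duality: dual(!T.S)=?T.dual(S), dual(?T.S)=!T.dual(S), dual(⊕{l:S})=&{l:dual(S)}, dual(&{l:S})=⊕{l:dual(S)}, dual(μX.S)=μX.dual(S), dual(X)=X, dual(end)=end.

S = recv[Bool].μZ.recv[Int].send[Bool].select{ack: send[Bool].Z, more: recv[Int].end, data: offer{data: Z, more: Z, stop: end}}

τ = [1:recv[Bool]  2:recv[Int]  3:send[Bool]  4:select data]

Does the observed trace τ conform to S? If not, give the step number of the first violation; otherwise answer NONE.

NONE

[1] recv[Bool]  match  residual = μZ.…
[2] recv[Int]  match  residual = send[Bool].select{ack: send[Bool].μZ.…, more: recv[Int].end, data: offer{data: μZ.…, more: μZ.…, stop: end}}
[3] send[Bool]  match  residual = select{ack: send[Bool].μZ.…, more: recv[Int].end, data: offer{data: μZ.…, more: μZ.…, stop: end}}
[4] select data  match  residual = offer{data: μZ.…, more: μZ.…, stop: end}
trace exhausted — no violation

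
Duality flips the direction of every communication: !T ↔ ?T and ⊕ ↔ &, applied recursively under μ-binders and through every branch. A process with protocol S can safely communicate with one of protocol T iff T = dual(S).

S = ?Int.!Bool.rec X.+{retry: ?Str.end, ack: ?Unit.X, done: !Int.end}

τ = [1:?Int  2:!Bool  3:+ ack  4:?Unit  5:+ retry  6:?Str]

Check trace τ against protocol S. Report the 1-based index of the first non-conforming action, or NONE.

step 1: ?Int  ok  state: !Bool.rec X.…
step 2: !Bool  ok  state: rec X.…
step 3: + ack  ok  state: ?Unit.rec X.…
step 4: ?Unit  ok  state: rec X.…
step 5: + retry  ok  state: ?Str.end
step 6: ?Str  ok  state: end
trace exhausted — no violation

NONE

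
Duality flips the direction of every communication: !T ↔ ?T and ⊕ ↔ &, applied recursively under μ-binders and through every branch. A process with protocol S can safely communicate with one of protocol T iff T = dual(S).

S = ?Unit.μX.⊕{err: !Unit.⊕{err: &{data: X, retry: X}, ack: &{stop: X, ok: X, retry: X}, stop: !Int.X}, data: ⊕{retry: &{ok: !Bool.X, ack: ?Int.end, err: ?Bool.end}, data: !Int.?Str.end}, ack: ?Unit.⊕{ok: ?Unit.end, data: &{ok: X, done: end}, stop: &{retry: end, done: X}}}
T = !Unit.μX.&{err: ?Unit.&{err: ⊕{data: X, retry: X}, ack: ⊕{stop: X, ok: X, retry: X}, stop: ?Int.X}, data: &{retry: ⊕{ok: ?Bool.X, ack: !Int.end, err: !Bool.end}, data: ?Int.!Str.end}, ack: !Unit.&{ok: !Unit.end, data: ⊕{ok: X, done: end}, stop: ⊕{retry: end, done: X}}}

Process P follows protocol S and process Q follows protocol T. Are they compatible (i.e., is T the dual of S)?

?Unit ‖ !Unit  ok
  μX ‖ μX  ok (binder kept)
    ⊕{err,data,ack} ‖ &{err,data,ack}  ok labels match
      case err:
        !Unit ‖ ?Unit  ok
          ⊕{err,ack,stop} ‖ &{err,ack,stop}  ok labels match
            case err:
              &{data,retry} ‖ ⊕{data,retry}  ok labels match
                case data:
                  X ‖ X  ok
                case retry:
                  X ‖ X  ok
            case ack:
              &{stop,ok,retry} ‖ ⊕{stop,ok,retry}  ok labels match
                case stop:
                  X ‖ X  ok
                case ok:
                  X ‖ X  ok
                case retry:
                  X ‖ X  ok
            case stop:
              !Int ‖ ?Int  ok
                X ‖ X  ok
      case data:
        ⊕{retry,data} ‖ &{retry,data}  ok labels match
          case retry:
            &{ok,ack,err} ‖ ⊕{ok,ack,err}  ok labels match
              case ok:
                !Bool ‖ ?Bool  ok
                  X ‖ X  ok
              case ack:
                ?Int ‖ !Int  ok
                  end ‖ end  ok
              case err:
                ?Bool ‖ !Bool  ok
                  end ‖ end  ok
          case data:
            !Int ‖ ?Int  ok
              ?Str ‖ !Str  ok
                end ‖ end  ok
      case ack:
        ?Unit ‖ !Unit  ok
          ⊕{ok,data,stop} ‖ &{ok,data,stop}  ok labels match
            case ok:
              ?Unit ‖ !Unit  ok
                end ‖ end  ok
            case data:
              &{ok,done} ‖ ⊕{ok,done}  ok labels match
                case ok:
                  X ‖ X  ok
                case done:
                  end ‖ end  ok
            case stop:
              &{retry,done} ‖ ⊕{retry,done}  ok labels match
                case retry:
                  end ‖ end  ok
                case done:
                  X ‖ X  ok

YES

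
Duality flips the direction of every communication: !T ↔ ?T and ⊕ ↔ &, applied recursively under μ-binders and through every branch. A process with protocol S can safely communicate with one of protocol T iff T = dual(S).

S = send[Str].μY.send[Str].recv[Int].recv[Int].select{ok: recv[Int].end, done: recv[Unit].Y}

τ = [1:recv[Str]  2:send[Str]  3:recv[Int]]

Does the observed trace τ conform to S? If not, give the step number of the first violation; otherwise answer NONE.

@1 got recv[Str], protocol expects send[Str]  ✗

1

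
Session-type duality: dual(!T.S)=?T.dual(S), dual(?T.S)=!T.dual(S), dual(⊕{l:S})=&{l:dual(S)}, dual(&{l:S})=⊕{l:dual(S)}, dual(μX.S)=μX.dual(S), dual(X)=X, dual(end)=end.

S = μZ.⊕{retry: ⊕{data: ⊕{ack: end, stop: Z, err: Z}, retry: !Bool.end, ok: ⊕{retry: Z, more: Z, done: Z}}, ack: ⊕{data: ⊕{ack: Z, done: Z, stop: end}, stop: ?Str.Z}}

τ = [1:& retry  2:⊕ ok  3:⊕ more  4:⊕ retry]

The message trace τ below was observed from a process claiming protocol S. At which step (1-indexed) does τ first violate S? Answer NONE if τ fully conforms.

1

[1] got & retry, protocol expects ⊕ retry or ⊕ ack  ✗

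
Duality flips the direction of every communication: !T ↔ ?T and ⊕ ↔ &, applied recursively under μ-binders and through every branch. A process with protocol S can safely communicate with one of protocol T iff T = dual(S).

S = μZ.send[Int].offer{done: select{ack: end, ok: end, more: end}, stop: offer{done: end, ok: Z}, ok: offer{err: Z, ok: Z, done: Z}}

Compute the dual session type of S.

μZ ↦ μZ  (rec unchanged)
  send[Int] ↦ recv[Int]
    offer{done,stop,ok} ↦ select{done,stop,ok}  (external→internal)
      • done:
        select{ack,ok,more} ↦ offer{ack,ok,more}  (⊕→&)
          • ack:
            dual(end) = end
          • ok:
            dual(end) = end
          • more:
            dual(end) = end
      • stop:
        offer{done,ok} ↦ select{done,ok}  (external→internal)
          • done:
            dual(end) = end
          • ok:
            dual(Z) = Z
      • ok:
        offer{err,ok,done} ↦ select{err,ok,done}  (external→internal)
          • err:
            dual(Z) = Z
          • ok:
            dual(Z) = Z
          • done:
            dual(Z) = Z

μZ.recv[Int].select{done: offer{ack: end, ok: end, more: end}, stop: select{done: end, ok: Z}, ok: select{err: Z, ok: Z, done: Z}}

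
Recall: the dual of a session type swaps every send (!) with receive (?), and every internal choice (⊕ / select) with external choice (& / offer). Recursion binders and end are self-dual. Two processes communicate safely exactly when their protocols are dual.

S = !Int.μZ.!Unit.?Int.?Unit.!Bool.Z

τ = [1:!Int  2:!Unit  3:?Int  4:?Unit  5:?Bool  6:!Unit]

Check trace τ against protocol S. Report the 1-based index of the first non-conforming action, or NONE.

step 1: !Int  ok  cont: μZ.…
step 2: !Unit  ok  cont: ?Int.?Unit.!Bool.μZ.…
step 3: ?Int  ok  cont: ?Unit.!Bool.μZ.…
step 4: ?Unit  ok  cont: !Bool.μZ.…
step 5: got ?Bool, protocol expects !Bool  ✗

5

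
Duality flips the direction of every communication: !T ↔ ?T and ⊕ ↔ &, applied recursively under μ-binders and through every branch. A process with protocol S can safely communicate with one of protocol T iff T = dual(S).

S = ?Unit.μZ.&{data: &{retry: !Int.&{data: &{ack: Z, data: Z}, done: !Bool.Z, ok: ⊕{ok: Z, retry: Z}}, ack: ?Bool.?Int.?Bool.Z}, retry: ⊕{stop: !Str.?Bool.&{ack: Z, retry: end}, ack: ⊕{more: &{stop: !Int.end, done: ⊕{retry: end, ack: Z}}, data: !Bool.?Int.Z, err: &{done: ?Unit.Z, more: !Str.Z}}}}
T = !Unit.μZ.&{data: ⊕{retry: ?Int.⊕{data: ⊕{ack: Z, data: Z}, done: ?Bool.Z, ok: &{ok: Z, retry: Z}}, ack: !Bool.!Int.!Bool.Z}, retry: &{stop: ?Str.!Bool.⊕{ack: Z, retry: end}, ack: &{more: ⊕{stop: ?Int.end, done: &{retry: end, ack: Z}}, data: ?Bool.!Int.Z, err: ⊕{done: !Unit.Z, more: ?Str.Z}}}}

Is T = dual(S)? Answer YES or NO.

NO

?Unit ‖ !Unit  match
  μZ ‖ μZ  match (μ self-dual)
    &{data,retry} ‖ &{data,retry}  ✗ choice polarity not flipped — not dual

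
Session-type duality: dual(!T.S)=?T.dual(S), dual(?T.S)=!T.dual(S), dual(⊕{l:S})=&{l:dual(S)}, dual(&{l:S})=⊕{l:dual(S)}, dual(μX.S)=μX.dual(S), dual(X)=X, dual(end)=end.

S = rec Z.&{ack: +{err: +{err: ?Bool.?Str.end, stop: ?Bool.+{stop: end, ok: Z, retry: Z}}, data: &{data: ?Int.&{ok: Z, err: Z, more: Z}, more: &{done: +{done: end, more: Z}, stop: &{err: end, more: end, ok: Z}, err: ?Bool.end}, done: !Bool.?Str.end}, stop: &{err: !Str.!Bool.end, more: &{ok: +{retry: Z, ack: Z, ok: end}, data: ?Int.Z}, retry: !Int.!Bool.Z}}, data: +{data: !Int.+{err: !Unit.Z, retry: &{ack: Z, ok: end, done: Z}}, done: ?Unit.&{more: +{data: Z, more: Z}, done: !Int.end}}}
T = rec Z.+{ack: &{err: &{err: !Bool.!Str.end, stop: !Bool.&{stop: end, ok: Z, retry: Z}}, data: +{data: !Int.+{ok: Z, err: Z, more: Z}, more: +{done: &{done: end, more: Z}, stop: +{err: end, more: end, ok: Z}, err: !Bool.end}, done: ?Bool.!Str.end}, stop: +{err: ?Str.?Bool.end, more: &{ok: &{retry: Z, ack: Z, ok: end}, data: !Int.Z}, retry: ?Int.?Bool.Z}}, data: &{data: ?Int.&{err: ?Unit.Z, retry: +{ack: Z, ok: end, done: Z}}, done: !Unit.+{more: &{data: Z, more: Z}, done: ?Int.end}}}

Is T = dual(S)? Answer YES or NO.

NO

rec Z vs rec Z  match (rec unchanged)
  &{ack,data} vs +{ack,data}  match labels match
    • ack:
      +{err,data,stop} vs &{err,data,stop}  match labels match
        • err:
          +{err,stop} vs &{err,stop}  match labels match
            • err:
              ?Bool vs !Bool  match
                ?Str vs !Str  match
                  end vs end  match
            • stop:
              ?Bool vs !Bool  match
                +{stop,ok,retry} vs &{stop,ok,retry}  match labels match
                  • stop:
                    end vs end  match
                  • ok:
                    Z vs Z  match
                  • retry:
                    Z vs Z  match
        • data:
          &{data,more,done} vs +{data,more,done}  match labels match
            • data:
              ?Int vs !Int  match
                &{ok,err,more} vs +{ok,err,more}  match labels match
                  • ok:
                    Z vs Z  match
                  • err:
                    Z vs Z  match
                  • more:
                    Z vs Z  match
            • more:
              &{done,stop,err} vs +{done,stop,err}  match labels match
                • done:
                  +{done,more} vs &{done,more}  match labels match
                    • done:
                      end vs end  match
                    • more:
                      Z vs Z  match
                • stop:
                  &{err,more,ok} vs +{err,more,ok}  match labels match
                    • err:
                      end vs end  match
                    • more:
                      end vs end  match
                    • ok:
                      Z vs Z  match
                • err:
                  ?Bool vs !Bool  match
                    end vs end  match
            • done:
              !Bool vs ?Bool  match
                ?Str vs !Str  match
                  end vs end  match
        • stop:
          &{err,more,retry} vs +{err,more,retry}  match labels match
            • err:
              !Str vs ?Str  match
                !Bool vs ?Bool  match
                  end vs end  match
            • more:
              &{ok,data} vs &{ok,data}  ✗ choice polarity not flipped — not dual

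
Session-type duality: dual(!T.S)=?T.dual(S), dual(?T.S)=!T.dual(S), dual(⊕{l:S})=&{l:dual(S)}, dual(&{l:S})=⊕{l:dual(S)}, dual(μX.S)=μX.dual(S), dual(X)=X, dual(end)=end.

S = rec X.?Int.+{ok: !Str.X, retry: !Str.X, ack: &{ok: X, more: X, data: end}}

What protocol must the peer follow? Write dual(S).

rec X = rec X  (rec unchanged)
  ?Int = !Int
    +{ok,retry,ack} = &{ok,retry,ack}  (⊕→&)
      • ok:
        !Str = ?Str
          X ↦ X
      • retry:
        !Str = ?Str
          X ↦ X
      • ack:
        &{ok,more,data} = +{ok,more,data}  (external→internal)
          • ok:
            X ↦ X
          • more:
            X ↦ X
          • data:
            end ↦ end

rec X.!Int.&{ok: ?Str.X, retry: ?Str.X, ack: +{ok: X, more: X, data: end}}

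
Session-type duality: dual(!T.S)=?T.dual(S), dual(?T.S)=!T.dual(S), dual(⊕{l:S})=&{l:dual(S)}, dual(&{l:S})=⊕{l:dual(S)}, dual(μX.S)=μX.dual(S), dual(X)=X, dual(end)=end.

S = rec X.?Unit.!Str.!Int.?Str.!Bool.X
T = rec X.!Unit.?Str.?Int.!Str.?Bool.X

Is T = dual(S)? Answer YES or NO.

YES

rec X | rec X  ok (binder kept)
  ?Unit | !Unit  ok
    !Str | ?Str  ok
      !Int | ?Int  ok
        ?Str | !Str  ok
          !Bool | ?Bool  ok
            X | X  ok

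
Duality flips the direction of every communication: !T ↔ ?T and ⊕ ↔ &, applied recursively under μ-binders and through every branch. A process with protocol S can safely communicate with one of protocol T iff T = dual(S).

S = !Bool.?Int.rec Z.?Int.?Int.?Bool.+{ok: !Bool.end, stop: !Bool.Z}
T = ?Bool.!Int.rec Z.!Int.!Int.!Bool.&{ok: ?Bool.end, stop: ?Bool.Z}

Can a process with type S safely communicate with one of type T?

YES

!Bool ‖ ?Bool  match
  ?Int ‖ !Int  match
    rec Z ‖ rec Z  match (rec unchanged)
      ?Int ‖ !Int  match
        ?Int ‖ !Int  match
          ?Bool ‖ !Bool  match
            +{ok,stop} ‖ &{ok,stop}  match labels match
              • ok:
                !Bool ‖ ?Bool  match
                  end ‖ end  match
              • stop:
                !Bool ‖ ?Bool  match
                  Z ‖ Z  match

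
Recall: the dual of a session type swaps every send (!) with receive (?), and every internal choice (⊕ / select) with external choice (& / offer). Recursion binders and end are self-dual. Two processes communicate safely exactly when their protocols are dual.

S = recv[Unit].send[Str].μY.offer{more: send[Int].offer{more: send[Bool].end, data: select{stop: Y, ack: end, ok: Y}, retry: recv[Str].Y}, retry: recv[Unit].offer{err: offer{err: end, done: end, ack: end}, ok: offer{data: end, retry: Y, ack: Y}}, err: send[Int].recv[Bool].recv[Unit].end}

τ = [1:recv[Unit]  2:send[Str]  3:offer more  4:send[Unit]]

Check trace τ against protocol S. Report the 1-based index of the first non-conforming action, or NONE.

4

step 1: recv[Unit]  match  now at send[Str].μY.…
step 2: send[Str]  match  now at μY.…
step 3: offer more  match  now at send[Int].offer{more: send[Bool].end, data: select{stop: μY.…, ack: end, ok: μY.…}, retry: recv[Str].μY.…}
step 4: got send[Unit], protocol expects send[Int]  ✗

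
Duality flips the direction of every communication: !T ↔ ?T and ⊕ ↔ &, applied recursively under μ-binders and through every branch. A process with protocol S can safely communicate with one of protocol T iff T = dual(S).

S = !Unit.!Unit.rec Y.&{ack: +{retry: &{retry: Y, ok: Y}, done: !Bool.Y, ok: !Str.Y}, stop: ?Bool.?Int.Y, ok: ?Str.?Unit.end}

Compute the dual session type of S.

!Unit ↦ ?Unit
  !Unit ↦ ?Unit
    rec Y ↦ rec Y  (rec unchanged)
      &{ack,stop,ok} ↦ +{ack,stop,ok}  (&→⊕)
        [ack]
          +{retry,done,ok} ↦ &{retry,done,ok}  (internal→external)
            [retry]
              &{retry,ok} ↦ +{retry,ok}  (&→⊕)
                [retry]
                  Y ↦ Y
                [ok]
                  Y ↦ Y
            [done]
              !Bool ↦ ?Bool
                Y ↦ Y
            [ok]
              !Str ↦ ?Str
                Y ↦ Y
        [stop]
          ?Bool ↦ !Bool
            ?Int ↦ !Int
              Y ↦ Y
        [ok]
          ?Str ↦ !Str
            ?Unit ↦ !Unit
              end ↦ end

?Unit.?Unit.rec Y.+{ack: &{retry: +{retry: Y, ok: Y}, done: ?Bool.Y, ok: ?Str.Y}, stop: !Bool.!Int.Y, ok: !Str.!Unit.end}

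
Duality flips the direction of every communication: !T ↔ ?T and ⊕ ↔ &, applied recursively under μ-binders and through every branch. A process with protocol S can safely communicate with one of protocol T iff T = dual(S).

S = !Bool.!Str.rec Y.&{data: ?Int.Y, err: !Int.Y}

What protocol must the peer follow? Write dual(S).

?Bool.?Str.rec Y.+{data: !Int.Y, err: ?Int.Y}

!Bool = ?Bool
  !Str = ?Str
    rec Y = rec Y  (μ self-dual)
      &{data,err} = +{data,err}  (offer→select)
        • data:
          ?Int = !Int
            Y ↦ Y
        • err:
          !Int = ?Int
            Y ↦ Y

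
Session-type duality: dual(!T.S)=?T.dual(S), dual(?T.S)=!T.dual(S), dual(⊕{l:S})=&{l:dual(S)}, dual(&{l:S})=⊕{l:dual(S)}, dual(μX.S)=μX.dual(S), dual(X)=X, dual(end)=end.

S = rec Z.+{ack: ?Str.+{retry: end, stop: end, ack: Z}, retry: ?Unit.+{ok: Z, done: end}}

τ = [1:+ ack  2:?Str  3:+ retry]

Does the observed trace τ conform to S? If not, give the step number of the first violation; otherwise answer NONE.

NONE

[1] + ack  ok  residual = ?Str.+{retry: end, stop: end, ack: rec Z.…}
[2] ?Str  ok  residual = +{retry: end, stop: end, ack: rec Z.…}
[3] + retry  ok  residual = end
τ conforms to S (length 3)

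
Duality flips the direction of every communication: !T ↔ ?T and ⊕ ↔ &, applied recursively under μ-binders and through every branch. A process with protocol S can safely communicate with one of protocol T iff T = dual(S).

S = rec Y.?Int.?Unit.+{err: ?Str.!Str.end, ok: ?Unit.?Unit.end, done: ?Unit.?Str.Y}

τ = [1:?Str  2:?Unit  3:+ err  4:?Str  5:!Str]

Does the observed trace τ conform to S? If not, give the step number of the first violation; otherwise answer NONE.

1

@1 got ?Str, protocol expects ?Int  ✗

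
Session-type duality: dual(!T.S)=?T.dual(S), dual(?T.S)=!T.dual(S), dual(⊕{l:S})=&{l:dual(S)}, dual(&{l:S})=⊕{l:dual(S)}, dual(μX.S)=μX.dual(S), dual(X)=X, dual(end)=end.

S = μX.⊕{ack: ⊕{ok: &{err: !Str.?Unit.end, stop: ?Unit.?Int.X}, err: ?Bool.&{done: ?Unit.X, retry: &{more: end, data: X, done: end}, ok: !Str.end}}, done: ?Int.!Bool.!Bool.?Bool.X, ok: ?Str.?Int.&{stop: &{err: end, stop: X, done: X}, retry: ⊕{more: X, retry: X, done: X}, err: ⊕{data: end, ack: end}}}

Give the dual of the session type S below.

μX.&{ack: &{ok: ⊕{err: ?Str.!Unit.end, stop: !Unit.!Int.X}, err: !Bool.⊕{done: !Unit.X, retry: ⊕{more: end, data: X, done: end}, ok: ?Str.end}}, done: !Int.?Bool.?Bool.!Bool.X, ok: !Str.!Int.⊕{stop: ⊕{err: end, stop: X, done: X}, retry: &{more: X, retry: X, done: X}, err: &{data: end, ack: end}}}

μX ↦ μX  (μ self-dual)
  ⊕{ack,done,ok} ↦ &{ack,done,ok}  (select→offer)
    • ack:
      ⊕{ok,err} ↦ &{ok,err}  (select→offer)
        • ok:
          &{err,stop} ↦ ⊕{err,stop}  (offer→select)
            • err:
              !Str ↦ ?Str
                ?Unit ↦ !Unit
                  dual(end) = end
            • stop:
              ?Unit ↦ !Unit
                ?Int ↦ !Int
                  dual(X) = X
        • err:
          ?Bool ↦ !Bool
            &{done,retry,ok} ↦ ⊕{done,retry,ok}  (offer→select)
              • done:
                ?Unit ↦ !Unit
                  dual(X) = X
              • retry:
                &{more,data,done} ↦ ⊕{more,data,done}  (offer→select)
                  • more:
                    dual(end) = end
                  • data:
                    dual(X) = X
                  • done:
                    dual(end) = end
              • ok:
                !Str ↦ ?Str
                  dual(end) = end
    • done:
      ?Int ↦ !Int
        !Bool ↦ ?Bool
          !Bool ↦ ?Bool
            ?Bool ↦ !Bool
              dual(X) = X
    • ok:
      ?Str ↦ !Str
        ?Int ↦ !Int
          &{stop,retry,err} ↦ ⊕{stop,retry,err}  (offer→select)
            • stop:
              &{err,stop,done} ↦ ⊕{err,stop,done}  (offer→select)
                • err:
                  dual(end) = end
                • stop:
                  dual(X) = X
                • done:
                  dual(X) = X
            • retry:
              ⊕{more,retry,done} ↦ &{more,retry,done}  (select→offer)
                • more:
                  dual(X) = X
                • retry:
                  dual(X) = X
                • done:
                  dual(X) = X
            • err:
              ⊕{data,ack} ↦ &{data,ack}  (select→offer)
                • data:
                  dual(end) = end
                • ack:
                  dual(end) = end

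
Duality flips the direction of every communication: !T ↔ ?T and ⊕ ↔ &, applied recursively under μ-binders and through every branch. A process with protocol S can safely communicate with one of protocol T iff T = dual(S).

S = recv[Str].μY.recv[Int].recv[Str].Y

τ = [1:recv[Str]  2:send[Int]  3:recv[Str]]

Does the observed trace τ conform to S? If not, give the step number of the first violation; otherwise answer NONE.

2

[1] recv[Str]  ✓  now at μY.…
[2] got send[Int], protocol expects recv[Int]  ✗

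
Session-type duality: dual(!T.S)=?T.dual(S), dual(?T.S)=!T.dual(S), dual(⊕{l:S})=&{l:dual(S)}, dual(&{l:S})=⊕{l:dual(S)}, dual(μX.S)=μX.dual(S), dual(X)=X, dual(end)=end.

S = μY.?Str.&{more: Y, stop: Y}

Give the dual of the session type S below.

μY.!Str.⊕{more: Y, stop: Y}

μY ↦ μY  (μ self-dual)
  ?Str ↦ !Str
    &{more,stop} ↦ ⊕{more,stop}  (external→internal)
      • more:
        Y self-dual
      • stop:
        Y self-dual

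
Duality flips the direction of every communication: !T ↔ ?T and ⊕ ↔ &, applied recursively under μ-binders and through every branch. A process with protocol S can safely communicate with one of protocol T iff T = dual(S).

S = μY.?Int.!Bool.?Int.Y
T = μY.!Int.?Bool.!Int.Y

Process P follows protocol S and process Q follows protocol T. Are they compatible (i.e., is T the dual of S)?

YES

μY ‖ μY  ok (μ self-dual)
  ?Int ‖ !Int  ok
    !Bool ‖ ?Bool  ok
      ?Int ‖ !Int  ok
        Y ‖ Y  ok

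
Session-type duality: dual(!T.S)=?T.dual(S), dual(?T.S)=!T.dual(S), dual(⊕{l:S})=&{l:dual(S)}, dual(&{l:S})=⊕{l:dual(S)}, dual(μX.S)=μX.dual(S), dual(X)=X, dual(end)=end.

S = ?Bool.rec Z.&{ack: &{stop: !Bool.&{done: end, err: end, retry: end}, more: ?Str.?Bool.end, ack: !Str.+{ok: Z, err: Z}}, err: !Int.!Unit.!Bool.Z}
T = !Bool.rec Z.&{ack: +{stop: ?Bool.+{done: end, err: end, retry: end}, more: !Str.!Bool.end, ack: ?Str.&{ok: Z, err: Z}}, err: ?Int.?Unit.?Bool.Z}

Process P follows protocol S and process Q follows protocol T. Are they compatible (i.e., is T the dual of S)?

NO

?Bool | !Bool  ok
  rec Z | rec Z  ok (rec unchanged)
    &{ack,err} | &{ack,err}  ✗ choice polarity not flipped — not dual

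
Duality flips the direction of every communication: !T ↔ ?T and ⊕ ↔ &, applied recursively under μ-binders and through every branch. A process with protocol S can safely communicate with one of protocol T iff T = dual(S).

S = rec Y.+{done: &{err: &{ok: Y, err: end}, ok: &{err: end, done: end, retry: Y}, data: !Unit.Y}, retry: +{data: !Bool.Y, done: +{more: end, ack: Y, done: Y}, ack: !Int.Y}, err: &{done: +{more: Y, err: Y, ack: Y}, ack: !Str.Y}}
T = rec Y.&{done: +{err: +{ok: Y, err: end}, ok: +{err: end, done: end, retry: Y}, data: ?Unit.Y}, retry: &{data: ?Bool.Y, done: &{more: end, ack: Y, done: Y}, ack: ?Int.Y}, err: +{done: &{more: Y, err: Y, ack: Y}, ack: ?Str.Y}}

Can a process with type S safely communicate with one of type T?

YES

rec Y | rec Y  ok (binder kept)
  +{done,retry,err} | &{done,retry,err}  ok label sets agree
    case done:
      &{err,ok,data} | +{err,ok,data}  ok label sets agree
        case err:
          &{ok,err} | +{ok,err}  ok label sets agree
            case ok:
              Y | Y  ok
            case err:
              end | end  ok
        case ok:
          &{err,done,retry} | +{err,done,retry}  ok label sets agree
            case err:
              end | end  ok
            case done:
              end | end  ok
            case retry:
              Y | Y  ok
        case data:
          !Unit | ?Unit  ok
            Y | Y  ok
    case retry:
      +{data,done,ack} | &{data,done,ack}  ok label sets agree
        case data:
          !Bool | ?Bool  ok
            Y | Y  ok
        case done:
          +{more,ack,done} | &{more,ack,done}  ok label sets agree
            case more:
              end | end  ok
            case ack:
              Y | Y  ok
            case done:
              Y | Y  ok
        case ack:
          !Int | ?Int  ok
            Y | Y  ok
    case err:
      &{done,ack} | +{done,ack}  ok label sets agree
        case done:
          +{more,err,ack} | &{more,err,ack}  ok label sets agree
            case more:
              Y | Y  ok
            case err:
              Y | Y  ok
            case ack:
              Y | Y  ok
        case ack:
          !Str | ?Str  ok
            Y | Y  ok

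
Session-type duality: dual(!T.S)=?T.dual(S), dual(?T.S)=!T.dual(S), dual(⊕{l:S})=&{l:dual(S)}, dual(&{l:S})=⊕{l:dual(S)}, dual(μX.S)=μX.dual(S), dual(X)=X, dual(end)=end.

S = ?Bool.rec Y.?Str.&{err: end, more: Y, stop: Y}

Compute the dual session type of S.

!Bool.rec Y.!Str.+{err: end, more: Y, stop: Y}

?Bool → !Bool
  rec Y → rec Y  (rec unchanged)
    ?Str → !Str
      &{err,more,stop} → +{err,more,stop}  (&→⊕)
        [err]
          end self-dual
        [more]
          Y self-dual
        [stop]
          Y self-dual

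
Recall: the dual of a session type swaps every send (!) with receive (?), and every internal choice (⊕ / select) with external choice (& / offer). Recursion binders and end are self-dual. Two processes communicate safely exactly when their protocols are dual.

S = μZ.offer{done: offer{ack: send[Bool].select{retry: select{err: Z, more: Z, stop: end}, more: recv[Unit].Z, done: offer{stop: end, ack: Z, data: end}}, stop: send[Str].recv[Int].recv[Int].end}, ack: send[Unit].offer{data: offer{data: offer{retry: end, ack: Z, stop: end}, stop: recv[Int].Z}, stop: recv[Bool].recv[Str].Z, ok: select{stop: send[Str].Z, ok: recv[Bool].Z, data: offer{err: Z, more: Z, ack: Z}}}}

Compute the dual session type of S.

μZ.select{done: select{ack: recv[Bool].offer{retry: offer{err: Z, more: Z, stop: end}, more: send[Unit].Z, done: select{stop: end, ack: Z, data: end}}, stop: recv[Str].send[Int].send[Int].end}, ack: recv[Unit].select{data: select{data: select{retry: end, ack: Z, stop: end}, stop: send[Int].Z}, stop: send[Bool].send[Str].Z, ok: offer{stop: recv[Str].Z, ok: send[Bool].Z, data: select{err: Z, more: Z, ack: Z}}}}

μZ = μZ  (μ self-dual)
  offer{done,ack} = select{done,ack}  (&→⊕)
    case done:
      offer{ack,stop} = select{ack,stop}  (&→⊕)
        case ack:
          send[Bool] = recv[Bool]
            select{retry,more,done} = offer{retry,more,done}  (⊕→&)
              case retry:
                select{err,more,stop} = offer{err,more,stop}  (⊕→&)
                  case err:
                    dual(Z) = Z
                  case more:
                    dual(Z) = Z
                  case stop:
                    dual(end) = end
              case more:
                recv[Unit] = send[Unit]
                  dual(Z) = Z
              case done:
                offer{stop,ack,data} = select{stop,ack,data}  (&→⊕)
                  case stop:
                    dual(end) = end
                  case ack:
                    dual(Z) = Z
                  case data:
                    dual(end) = end
        case stop:
          send[Str] = recv[Str]
            recv[Int] = send[Int]
              recv[Int] = send[Int]
                dual(end) = end
    case ack:
      send[Unit] = recv[Unit]
        offer{data,stop,ok} = select{data,stop,ok}  (&→⊕)
          case data:
            offer{data,stop} = select{data,stop}  (&→⊕)
              case data:
                offer{retry,ack,stop} = select{retry,ack,stop}  (&→⊕)
                  case retry:
                    dual(end) = end
                  case ack:
                    dual(Z) = Z
                  case stop:
                    dual(end) = end
              case stop:
                recv[Int] = send[Int]
                  dual(Z) = Z
          case stop:
            recv[Bool] = send[Bool]
              recv[Str] = send[Str]
                dual(Z) = Z
          case ok:
            select{stop,ok,data} = offer{stop,ok,data}  (⊕→&)
              case stop:
                send[Str] = recv[Str]
                  dual(Z) = Z
              case ok:
                recv[Bool] = send[Bool]
                  dual(Z) = Z
              case data:
                offer{err,more,ack} = select{err,more,ack}  (&→⊕)
                  case err:
                    dual(Z) = Z
                  case more:
                    dual(Z) = Z
                  case ack:
                    dual(Z) = Z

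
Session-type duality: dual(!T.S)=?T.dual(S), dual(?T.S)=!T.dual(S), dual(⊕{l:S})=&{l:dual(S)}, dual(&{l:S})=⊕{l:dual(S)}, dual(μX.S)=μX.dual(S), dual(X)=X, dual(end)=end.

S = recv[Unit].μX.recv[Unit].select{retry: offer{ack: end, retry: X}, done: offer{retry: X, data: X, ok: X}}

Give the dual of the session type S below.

send[Unit].μX.send[Unit].offer{retry: select{ack: end, retry: X}, done: select{retry: X, data: X, ok: X}}

recv[Unit] = send[Unit]
  μX = μX  (binder kept)
    recv[Unit] = send[Unit]
      select{retry,done} = offer{retry,done}  (internal→external)
        case retry:
          offer{ack,retry} = select{ack,retry}  (external→internal)
            case ack:
              end ↦ end
            case retry:
              X ↦ X
        case done:
          offer{retry,data,ok} = select{retry,data,ok}  (external→internal)
            case retry:
              X ↦ X
            case data:
              X ↦ X
            case ok:
              X ↦ X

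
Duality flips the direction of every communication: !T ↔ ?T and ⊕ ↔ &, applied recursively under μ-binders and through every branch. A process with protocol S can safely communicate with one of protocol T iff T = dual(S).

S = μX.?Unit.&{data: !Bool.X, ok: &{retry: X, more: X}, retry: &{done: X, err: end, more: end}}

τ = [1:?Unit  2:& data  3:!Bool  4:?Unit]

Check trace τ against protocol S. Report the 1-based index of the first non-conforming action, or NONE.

step 1: ?Unit  ok  residual = &{data: !Bool.μX.…, ok: &{retry: μX.…, more: μX.…}, retry: &{done: μX.…, err: end, more: end}}
step 2: & data  ok  residual = !Bool.μX.…
step 3: !Bool  ok  residual = μX.…
step 4: ?Unit  ok  residual = &{data: !Bool.μX.…, ok: &{retry: μX.…, more: μX.…}, retry: &{done: μX.…, err: end, more: end}}
τ conforms to S (length 4)

NONE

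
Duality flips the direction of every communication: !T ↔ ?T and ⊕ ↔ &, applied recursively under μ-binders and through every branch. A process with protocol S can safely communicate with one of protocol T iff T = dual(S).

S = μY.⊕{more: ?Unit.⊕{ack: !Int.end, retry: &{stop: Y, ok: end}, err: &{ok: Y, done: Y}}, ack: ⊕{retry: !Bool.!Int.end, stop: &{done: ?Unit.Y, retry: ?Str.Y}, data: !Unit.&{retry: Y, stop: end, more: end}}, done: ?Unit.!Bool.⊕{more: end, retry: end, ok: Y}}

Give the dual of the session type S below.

μY.&{more: !Unit.&{ack: ?Int.end, retry: ⊕{stop: Y, ok: end}, err: ⊕{ok: Y, done: Y}}, ack: &{retry: ?Bool.?Int.end, stop: ⊕{done: !Unit.Y, retry: !Str.Y}, data: ?Unit.⊕{retry: Y, stop: end, more: end}}, done: !Unit.?Bool.&{more: end, retry: end, ok: Y}}

μY ↦ μY  (binder kept)
  ⊕{more,ack,done} ↦ &{more,ack,done}  (internal→external)
    case more:
      ?Unit ↦ !Unit
        ⊕{ack,retry,err} ↦ &{ack,retry,err}  (internal→external)
          case ack:
            !Int ↦ ?Int
              dual(end) = end
          case retry:
            &{stop,ok} ↦ ⊕{stop,ok}  (&→⊕)
              case stop:
                dual(Y) = Y
              case ok:
                dual(end) = end
          case err:
            &{ok,done} ↦ ⊕{ok,done}  (&→⊕)
              case ok:
                dual(Y) = Y
              case done:
                dual(Y) = Y
    case ack:
      ⊕{retry,stop,data} ↦ &{retry,stop,data}  (internal→external)
        case retry:
          !Bool ↦ ?Bool
            !Int ↦ ?Int
              dual(end) = end
        case stop:
          &{done,retry} ↦ ⊕{done,retry}  (&→⊕)
            case done:
              ?Unit ↦ !Unit
                dual(Y) = Y
            case retry:
              ?Str ↦ !Str
                dual(Y) = Y
        case data:
          !Unit ↦ ?Unit
            &{retry,stop,more} ↦ ⊕{retry,stop,more}  (&→⊕)
              case retry:
                dual(Y) = Y
              case stop:
                dual(end) = end
              case more:
                dual(end) = end
    case done:
      ?Unit ↦ !Unit
        !Bool ↦ ?Bool
          ⊕{more,retry,ok} ↦ &{more,retry,ok}  (internal→external)
            case more:
              dual(end) = end
            case retry:
              dual(end) = end
            case ok:
              dual(Y) = Y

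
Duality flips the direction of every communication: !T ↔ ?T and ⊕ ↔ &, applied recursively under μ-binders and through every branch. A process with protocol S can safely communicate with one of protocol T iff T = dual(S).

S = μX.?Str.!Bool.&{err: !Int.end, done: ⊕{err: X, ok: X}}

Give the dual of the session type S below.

μX → μX  (μ self-dual)
  ?Str → !Str
    !Bool → ?Bool
      &{err,done} → ⊕{err,done}  (&→⊕)
        case err:
          !Int → ?Int
            dual(end) = end
        case done:
          ⊕{err,ok} → &{err,ok}  (⊕→&)
            case err:
              dual(X) = X
            case ok:
              dual(X) = X

μX.!Str.?Bool.⊕{err: ?Int.end, done: &{err: X, ok: X}}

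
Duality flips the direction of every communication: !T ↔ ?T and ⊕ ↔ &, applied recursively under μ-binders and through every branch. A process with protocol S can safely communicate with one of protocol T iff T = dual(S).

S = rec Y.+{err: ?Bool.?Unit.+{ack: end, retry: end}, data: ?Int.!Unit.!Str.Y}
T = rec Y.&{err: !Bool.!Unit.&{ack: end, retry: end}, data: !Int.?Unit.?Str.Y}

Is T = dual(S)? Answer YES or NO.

YES

rec Y | rec Y  ok (μ self-dual)
  +{err,data} | &{err,data}  ok same labels
    case err:
      ?Bool | !Bool  ok
        ?Unit | !Unit  ok
          +{ack,retry} | &{ack,retry}  ok same labels
            case ack:
              end | end  ok
            case retry:
              end | end  ok
    case data:
      ?Int | !Int  ok
        !Unit | ?Unit  ok
          !Str | ?Str  ok
            Y | Y  ok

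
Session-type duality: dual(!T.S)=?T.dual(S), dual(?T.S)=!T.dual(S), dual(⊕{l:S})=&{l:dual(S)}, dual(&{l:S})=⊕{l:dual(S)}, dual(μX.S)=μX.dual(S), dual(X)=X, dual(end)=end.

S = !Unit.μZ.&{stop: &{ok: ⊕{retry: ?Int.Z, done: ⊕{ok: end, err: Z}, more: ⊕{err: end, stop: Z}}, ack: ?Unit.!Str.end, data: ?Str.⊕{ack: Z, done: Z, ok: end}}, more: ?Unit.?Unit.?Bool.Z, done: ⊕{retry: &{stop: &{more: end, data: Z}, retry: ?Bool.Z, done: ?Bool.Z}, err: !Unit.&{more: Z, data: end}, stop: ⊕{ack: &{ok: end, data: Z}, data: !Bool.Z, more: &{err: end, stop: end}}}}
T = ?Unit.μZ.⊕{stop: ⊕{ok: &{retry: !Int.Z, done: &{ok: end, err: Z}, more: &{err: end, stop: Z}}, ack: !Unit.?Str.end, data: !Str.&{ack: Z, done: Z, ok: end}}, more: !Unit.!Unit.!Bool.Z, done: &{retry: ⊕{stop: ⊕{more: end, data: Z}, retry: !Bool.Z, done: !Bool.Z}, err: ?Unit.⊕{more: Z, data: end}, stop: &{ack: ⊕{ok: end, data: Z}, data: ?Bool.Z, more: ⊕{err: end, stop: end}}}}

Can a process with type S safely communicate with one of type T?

!Unit | ?Unit  ok
  μZ | μZ  ok (binder kept)
    &{stop,more,done} | ⊕{stop,more,done}  ok labels match
      case stop:
        &{ok,ack,data} | ⊕{ok,ack,data}  ok labels match
          case ok:
            ⊕{retry,done,more} | &{retry,done,more}  ok labels match
              case retry:
                ?Int | !Int  ok
                  Z | Z  ok
              case done:
                ⊕{ok,err} | &{ok,err}  ok labels match
                  case ok:
                    end | end  ok
                  case err:
                    Z | Z  ok
              case more:
                ⊕{err,stop} | &{err,stop}  ok labels match
                  case err:
                    end | end  ok
                  case stop:
                    Z | Z  ok
          case ack:
            ?Unit | !Unit  ok
              !Str | ?Str  ok
                end | end  ok
          case data:
            ?Str | !Str  ok
              ⊕{ack,done,ok} | &{ack,done,ok}  ok labels match
                case ack:
                  Z | Z  ok
                case done:
                  Z | Z  ok
                case ok:
                  end | end  ok
      case more:
        ?Unit | !Unit  ok
          ?Unit | !Unit  ok
            ?Bool | !Bool  ok
              Z | Z  ok
      case done:
        ⊕{retry,err,stop} | &{retry,err,stop}  ok labels match
          case retry:
            &{stop,retry,done} | ⊕{stop,retry,done}  ok labels match
              case stop:
                &{more,data} | ⊕{more,data}  ok labels match
                  case more:
                    end | end  ok
                  case data:
                    Z | Z  ok
              case retry:
                ?Bool | !Bool  ok
                  Z | Z  ok
              case done:
                ?Bool | !Bool  ok
                  Z | Z  ok
          case err:
            !Unit | ?Unit  ok
              &{more,data} | ⊕{more,data}  ok labels match
                case more:
                  Z | Z  ok
                case data:
                  end | end  ok
          case stop:
            ⊕{ack,data,more} | &{ack,data,more}  ok labels match
              case ack:
                &{ok,data} | ⊕{ok,data}  ok labels match
                  case ok:
                    end | end  ok
                  case data:
                    Z | Z  ok
              case data:
                !Bool | ?Bool  ok
                  Z | Z  ok
              case more:
                &{err,stop} | ⊕{err,stop}  ok labels match
                  case err:
                    end | end  ok
                  case stop:
                    end | end  ok

YES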